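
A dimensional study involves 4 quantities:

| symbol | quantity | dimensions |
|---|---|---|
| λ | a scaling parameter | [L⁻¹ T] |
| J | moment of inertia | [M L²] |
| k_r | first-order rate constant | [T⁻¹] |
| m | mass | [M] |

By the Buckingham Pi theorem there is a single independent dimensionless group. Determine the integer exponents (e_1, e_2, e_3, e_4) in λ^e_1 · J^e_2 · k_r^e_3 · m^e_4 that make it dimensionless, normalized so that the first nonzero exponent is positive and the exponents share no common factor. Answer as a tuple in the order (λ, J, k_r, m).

M: e_1·(0) + e_2·(1) + e_3·(0) + e_4·(1) = 0
L: e_1·(-1) + e_2·(2) + e_3·(0) + e_4·(0) = 0
T: e_1·(1) + e_2·(0) + e_3·(-1) + e_4·(0) = 0
Solving this homogeneous linear system for the smallest-integer solution (first nonzero entry positive) gives (2, 1, 2, -1).

(2, 1, 2, -1)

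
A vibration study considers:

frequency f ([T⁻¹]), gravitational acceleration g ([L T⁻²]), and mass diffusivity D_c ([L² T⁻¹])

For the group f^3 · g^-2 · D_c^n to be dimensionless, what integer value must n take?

1

Balance the L exponent: (2)·n from D_c, plus 3·(0) − 2·(1) = -2 from the rest, must sum to zero.
2n − 2 = 0, so n = 1.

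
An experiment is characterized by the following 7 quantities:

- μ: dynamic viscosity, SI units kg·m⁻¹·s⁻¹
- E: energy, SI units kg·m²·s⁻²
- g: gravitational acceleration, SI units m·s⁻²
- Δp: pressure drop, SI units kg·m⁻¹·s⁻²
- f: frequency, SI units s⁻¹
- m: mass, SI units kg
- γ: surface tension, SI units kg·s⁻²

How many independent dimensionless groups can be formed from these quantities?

4

There are 7 variables and 3 base dimensions (M, L, T).
The dimension matrix has rank 3.
Independent dimensionless groups: 7 − 3 = 4.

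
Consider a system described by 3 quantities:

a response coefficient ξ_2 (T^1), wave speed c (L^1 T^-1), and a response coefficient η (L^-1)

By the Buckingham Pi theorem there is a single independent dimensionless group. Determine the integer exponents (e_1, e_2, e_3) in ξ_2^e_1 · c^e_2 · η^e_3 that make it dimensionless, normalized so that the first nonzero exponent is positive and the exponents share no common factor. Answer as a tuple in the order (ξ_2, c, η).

(1, 1, 1)

L: e_1·(0) + e_2·(1) + e_3·(-1) = 0
T: e_1·(1) + e_2·(-1) + e_3·(0) = 0
Solving this homogeneous linear system for the smallest-integer solution (first nonzero entry positive) gives (1, 1, 1).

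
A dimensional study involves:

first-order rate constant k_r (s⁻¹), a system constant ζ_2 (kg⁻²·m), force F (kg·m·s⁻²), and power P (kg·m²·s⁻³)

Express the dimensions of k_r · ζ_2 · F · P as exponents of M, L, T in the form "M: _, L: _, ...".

Collect each base-dimension exponent across the product:
  M: (0) + (-2) + (1) + (1) = 0
  L: (0) + (1) + (1) + (2) = 4
  T: (-1) + (0) + (-2) + (-3) = -6
So the dimensions are [L⁴ T⁻⁶].

M: 0, L: 4, T: -6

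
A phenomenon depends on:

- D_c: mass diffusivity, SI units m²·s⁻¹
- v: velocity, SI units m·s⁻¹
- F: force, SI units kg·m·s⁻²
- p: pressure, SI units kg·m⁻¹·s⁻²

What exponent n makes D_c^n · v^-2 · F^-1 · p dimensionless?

2

Balance the L exponent: (2)·n from D_c, plus −2·(1) − (1) + (-1) = -4 from the rest, must sum to zero.
2n − 4 = 0, so n = 2.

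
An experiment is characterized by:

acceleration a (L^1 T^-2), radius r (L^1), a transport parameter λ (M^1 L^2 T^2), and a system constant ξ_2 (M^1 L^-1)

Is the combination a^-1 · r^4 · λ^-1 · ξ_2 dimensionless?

yes

Sum the exponent of each base dimension across the product:
  M: −[a]_M + 4·[r]_M − [λ]_M + [ξ_2]_M = −(0) + 4·(0) − (1) + (1) = 0
  L: −[a]_L + 4·[r]_L − [λ]_L + [ξ_2]_L = −(1) + 4·(1) − (2) + (-1) = 0
  T: −[a]_T + 4·[r]_T − [λ]_T + [ξ_2]_T = −(-2) + 4·(0) − (2) + (0) = 0
All base exponents vanish — dimensionless.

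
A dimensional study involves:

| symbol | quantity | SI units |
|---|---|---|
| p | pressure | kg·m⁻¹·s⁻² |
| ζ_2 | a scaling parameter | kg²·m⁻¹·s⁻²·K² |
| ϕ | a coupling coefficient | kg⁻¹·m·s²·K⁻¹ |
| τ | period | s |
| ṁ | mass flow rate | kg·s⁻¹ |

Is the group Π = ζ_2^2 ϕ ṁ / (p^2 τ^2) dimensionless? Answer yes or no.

no

Sum the exponent of each base dimension across the product:
  M: −2·[p]_M + 2·[ζ_2]_M + [ϕ]_M − 2·[τ]_M + [ṁ]_M = −2·(1) + 2·(2) + (-1) − 2·(0) + (1) = 2
  L: −2·[p]_L + 2·[ζ_2]_L + [ϕ]_L − 2·[τ]_L + [ṁ]_L = −2·(-1) + 2·(-1) + (1) − 2·(0) + (0) = 1
  T: −2·[p]_T + 2·[ζ_2]_T + [ϕ]_T − 2·[τ]_T + [ṁ]_T = −2·(-2) + 2·(-2) + (2) − 2·(1) + (-1) = -1
  Θ: −2·[p]_Θ + 2·[ζ_2]_Θ + [ϕ]_Θ − 2·[τ]_Θ + [ṁ]_Θ = −2·(0) + 2·(2) + (-1) − 2·(0) + (0) = 3
Net dimensions [M² L T⁻¹ Θ³] ≠ [1] — not dimensionless.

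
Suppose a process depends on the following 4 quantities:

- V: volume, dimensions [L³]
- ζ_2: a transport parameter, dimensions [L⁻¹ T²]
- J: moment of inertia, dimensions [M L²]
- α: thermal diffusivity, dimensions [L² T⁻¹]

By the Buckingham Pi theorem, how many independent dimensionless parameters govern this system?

There are 4 variables and 3 base dimensions (M, L, T).
The dimension matrix has rank 3.
Independent dimensionless groups: 4 − 3 = 1.

1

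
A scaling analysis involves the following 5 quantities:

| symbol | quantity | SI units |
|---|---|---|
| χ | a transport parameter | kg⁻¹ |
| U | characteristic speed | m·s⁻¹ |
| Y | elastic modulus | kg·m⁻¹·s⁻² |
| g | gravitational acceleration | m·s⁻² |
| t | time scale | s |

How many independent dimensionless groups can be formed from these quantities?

2

There are 5 variables and 3 base dimensions (M, L, T).
The dimension matrix has rank 3.
Independent dimensionless groups: 5 − 3 = 2.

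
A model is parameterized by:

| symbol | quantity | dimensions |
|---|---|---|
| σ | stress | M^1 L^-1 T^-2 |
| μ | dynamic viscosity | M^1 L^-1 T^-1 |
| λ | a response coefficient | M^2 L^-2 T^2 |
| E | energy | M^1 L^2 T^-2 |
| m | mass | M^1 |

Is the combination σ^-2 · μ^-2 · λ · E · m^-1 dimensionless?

Sum the exponent of each base dimension across the product:
  M: −2·[σ]_M − 2·[μ]_M + [λ]_M + [E]_M − [m]_M = −2·(1) − 2·(1) + (2) + (1) − (1) = -2
  L: −2·[σ]_L − 2·[μ]_L + [λ]_L + [E]_L − [m]_L = −2·(-1) − 2·(-1) + (-2) + (2) − (0) = 4
  T: −2·[σ]_T − 2·[μ]_T + [λ]_T + [E]_T − [m]_T = −2·(-2) − 2·(-1) + (2) + (-2) − (0) = 6
Net dimensions [M⁻² L⁴ T⁶] ≠ [1] — not dimensionless.

no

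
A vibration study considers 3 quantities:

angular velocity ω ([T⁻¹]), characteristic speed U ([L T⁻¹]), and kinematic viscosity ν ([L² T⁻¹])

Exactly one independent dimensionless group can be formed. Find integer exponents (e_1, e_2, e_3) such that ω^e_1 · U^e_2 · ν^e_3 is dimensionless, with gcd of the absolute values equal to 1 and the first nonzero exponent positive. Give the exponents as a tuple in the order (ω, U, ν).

(1, -2, 1)

L: e_1·(0) + e_2·(1) + e_3·(2) = 0
T: e_1·(-1) + e_2·(-1) + e_3·(-1) = 0
Solving this homogeneous linear system for the smallest-integer solution (first nonzero entry positive) gives (1, -2, 1).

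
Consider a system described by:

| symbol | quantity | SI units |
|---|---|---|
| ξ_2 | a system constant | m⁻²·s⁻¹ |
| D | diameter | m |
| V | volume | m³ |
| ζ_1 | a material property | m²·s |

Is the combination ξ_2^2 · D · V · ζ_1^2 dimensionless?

no

Sum the exponent of each base dimension across the product:
  L: 2·[ξ_2]_L + [D]_L + [V]_L + 2·[ζ_1]_L = 2·(-2) + (1) + (3) + 2·(2) = 4
  T: 2·[ξ_2]_T + [D]_T + [V]_T + 2·[ζ_1]_T = 2·(-1) + (0) + (0) + 2·(1) = 0
Net dimensions [L⁴] ≠ [1] — not dimensionless.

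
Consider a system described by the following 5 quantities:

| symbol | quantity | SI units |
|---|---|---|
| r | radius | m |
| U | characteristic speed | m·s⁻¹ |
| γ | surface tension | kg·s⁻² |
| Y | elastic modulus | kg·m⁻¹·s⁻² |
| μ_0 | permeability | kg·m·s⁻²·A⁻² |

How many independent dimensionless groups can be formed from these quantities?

1

There are 5 variables and 4 base dimensions (M, L, T, I).
The dimension matrix has rank 4.
Independent dimensionless groups: 5 − 4 = 1.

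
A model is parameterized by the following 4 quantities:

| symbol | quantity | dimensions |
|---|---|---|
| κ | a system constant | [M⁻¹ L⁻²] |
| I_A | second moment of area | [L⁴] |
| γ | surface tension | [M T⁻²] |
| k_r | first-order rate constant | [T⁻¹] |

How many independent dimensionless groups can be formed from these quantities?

1

There are 4 variables and 3 base dimensions (M, L, T).
The dimension matrix has rank 3.
Independent dimensionless groups: 4 − 3 = 1.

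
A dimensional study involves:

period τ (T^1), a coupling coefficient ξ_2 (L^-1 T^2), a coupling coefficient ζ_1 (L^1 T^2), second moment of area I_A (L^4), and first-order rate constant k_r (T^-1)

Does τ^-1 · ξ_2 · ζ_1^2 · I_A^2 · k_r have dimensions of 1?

Sum the exponent of each base dimension across the product:
  L: −[τ]_L + [ξ_2]_L + 2·[ζ_1]_L + 2·[I_A]_L + [k_r]_L = −(0) + (-1) + 2·(1) + 2·(4) + (0) = 9
  T: −[τ]_T + [ξ_2]_T + 2·[ζ_1]_T + 2·[I_A]_T + [k_r]_T = −(1) + (2) + 2·(2) + 2·(0) + (-1) = 4
Net dimensions [L⁹ T⁴] ≠ [1] — not dimensionless.

no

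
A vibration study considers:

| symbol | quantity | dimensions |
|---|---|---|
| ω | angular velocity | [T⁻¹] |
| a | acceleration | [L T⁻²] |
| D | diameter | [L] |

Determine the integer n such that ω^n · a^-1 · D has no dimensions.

2

Balance the T exponent: (-1)·n from ω, plus −(-2) + (0) = 2 from the rest, must sum to zero.
−n + 2 = 0, so n = 2.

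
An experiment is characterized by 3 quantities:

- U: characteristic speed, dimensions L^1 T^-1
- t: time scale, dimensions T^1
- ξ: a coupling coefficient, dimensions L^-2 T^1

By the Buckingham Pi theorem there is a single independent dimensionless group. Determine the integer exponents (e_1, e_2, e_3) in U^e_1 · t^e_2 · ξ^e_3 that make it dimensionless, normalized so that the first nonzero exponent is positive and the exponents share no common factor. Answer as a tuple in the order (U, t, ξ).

(2, 1, 1)

L: e_1·(1) + e_2·(0) + e_3·(-2) = 0
T: e_1·(-1) + e_2·(1) + e_3·(1) = 0
Solving this homogeneous linear system for the smallest-integer solution (first nonzero entry positive) gives (2, 1, 1).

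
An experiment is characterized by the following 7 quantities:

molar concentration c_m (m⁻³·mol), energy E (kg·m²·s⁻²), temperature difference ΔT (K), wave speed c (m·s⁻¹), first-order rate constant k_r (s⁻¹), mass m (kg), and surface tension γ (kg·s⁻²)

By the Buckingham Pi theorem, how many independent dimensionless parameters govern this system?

There are 7 variables and 5 base dimensions (M, L, T, Θ, N).
The dimension matrix has rank 5.
Independent dimensionless groups: 7 − 5 = 2.

2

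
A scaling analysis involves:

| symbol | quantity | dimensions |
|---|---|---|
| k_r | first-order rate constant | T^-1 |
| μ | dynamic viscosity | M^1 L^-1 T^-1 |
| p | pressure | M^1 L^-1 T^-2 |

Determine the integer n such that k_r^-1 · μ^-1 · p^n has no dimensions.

1

Balance the M exponent: (1)·n from p, plus −(0) − (1) = -1 from the rest, must sum to zero.
n − 1 = 0, so n = 1.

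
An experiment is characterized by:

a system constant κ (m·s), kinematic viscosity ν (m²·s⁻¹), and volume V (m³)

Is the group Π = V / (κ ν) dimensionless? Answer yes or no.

yes

Sum the exponent of each base dimension across the product:
  M: −[κ]_M − [ν]_M + [V]_M = −(0) − (0) + (0) = 0
  L: −[κ]_L − [ν]_L + [V]_L = −(1) − (2) + (3) = 0
  T: −[κ]_T − [ν]_T + [V]_T = −(1) − (-1) + (0) = 0
All base exponents vanish — dimensionless.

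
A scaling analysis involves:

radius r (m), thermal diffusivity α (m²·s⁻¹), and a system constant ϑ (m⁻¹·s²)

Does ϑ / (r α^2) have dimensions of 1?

Sum the exponent of each base dimension across the product:
  L: −[r]_L − 2·[α]_L + [ϑ]_L = −(1) − 2·(2) + (-1) = -6
  T: −[r]_T − 2·[α]_T + [ϑ]_T = −(0) − 2·(-1) + (2) = 4
Net dimensions [L⁻⁶ T⁴] ≠ [1] — not dimensionless.

no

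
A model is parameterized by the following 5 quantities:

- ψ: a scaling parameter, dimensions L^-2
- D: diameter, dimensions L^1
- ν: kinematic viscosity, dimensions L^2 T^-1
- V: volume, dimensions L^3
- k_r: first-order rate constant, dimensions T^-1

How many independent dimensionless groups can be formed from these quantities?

There are 5 variables and 2 base dimensions (L, T).
The dimension matrix has rank 2.
Independent dimensionless groups: 5 − 2 = 3.

3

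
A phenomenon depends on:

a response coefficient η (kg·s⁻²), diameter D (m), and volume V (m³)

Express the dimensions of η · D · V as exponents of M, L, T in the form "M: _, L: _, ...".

Collect each base-dimension exponent across the product:
  M: (1) + (0) + (0) = 1
  L: (0) + (1) + (3) = 4
  T: (-2) + (0) + (0) = -2
So the dimensions are [M L⁴ T⁻²].

M: 1, L: 4, T: -2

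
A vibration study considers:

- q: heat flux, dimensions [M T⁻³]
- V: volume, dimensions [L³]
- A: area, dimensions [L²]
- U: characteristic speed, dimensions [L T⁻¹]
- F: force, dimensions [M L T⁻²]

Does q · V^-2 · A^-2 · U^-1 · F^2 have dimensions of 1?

Sum the exponent of each base dimension across the product:
  M: [q]_M − 2·[V]_M − 2·[A]_M − [U]_M + 2·[F]_M = (1) − 2·(0) − 2·(0) − (0) + 2·(1) = 3
  L: [q]_L − 2·[V]_L − 2·[A]_L − [U]_L + 2·[F]_L = (0) − 2·(3) − 2·(2) − (1) + 2·(1) = -9
  T: [q]_T − 2·[V]_T − 2·[A]_T − [U]_T + 2·[F]_T = (-3) − 2·(0) − 2·(0) − (-1) + 2·(-2) = -6
Net dimensions [M³ L⁻⁹ T⁻⁶] ≠ [1] — not dimensionless.

no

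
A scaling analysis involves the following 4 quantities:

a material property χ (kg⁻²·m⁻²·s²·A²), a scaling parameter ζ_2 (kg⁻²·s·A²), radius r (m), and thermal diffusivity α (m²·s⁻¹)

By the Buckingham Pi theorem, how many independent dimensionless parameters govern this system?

1

There are 4 variables and 4 base dimensions (M, L, T, I).
The dimension matrix has rank 3 (less than 4: the dimension vectors are linearly dependent).
Independent dimensionless groups: 4 − 3 = 1.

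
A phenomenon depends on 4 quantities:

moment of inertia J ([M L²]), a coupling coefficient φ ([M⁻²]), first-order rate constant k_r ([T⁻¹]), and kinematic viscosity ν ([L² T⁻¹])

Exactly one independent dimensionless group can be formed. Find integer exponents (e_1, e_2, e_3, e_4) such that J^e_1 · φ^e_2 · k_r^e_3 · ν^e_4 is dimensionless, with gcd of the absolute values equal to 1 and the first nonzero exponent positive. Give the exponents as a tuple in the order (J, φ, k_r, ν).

M: e_1·(1) + e_2·(-2) + e_3·(0) + e_4·(0) = 0
L: e_1·(2) + e_2·(0) + e_3·(0) + e_4·(2) = 0
T: e_1·(0) + e_2·(0) + e_3·(-1) + e_4·(-1) = 0
Solving this homogeneous linear system for the smallest-integer solution (first nonzero entry positive) gives (2, 1, 2, -2).

(2, 1, 2, -2)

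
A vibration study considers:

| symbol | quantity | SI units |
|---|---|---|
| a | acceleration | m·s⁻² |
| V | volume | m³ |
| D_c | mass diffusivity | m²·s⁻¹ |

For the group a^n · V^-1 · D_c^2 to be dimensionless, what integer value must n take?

-1

Balance the L exponent: (1)·n from a, plus −(3) + 2·(2) = 1 from the rest, must sum to zero.
n + 1 = 0, so n = -1.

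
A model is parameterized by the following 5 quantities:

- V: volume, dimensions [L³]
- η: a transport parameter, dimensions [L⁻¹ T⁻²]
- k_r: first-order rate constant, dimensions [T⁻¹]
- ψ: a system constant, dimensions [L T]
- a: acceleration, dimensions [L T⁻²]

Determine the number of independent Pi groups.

There are 5 variables and 2 base dimensions (L, T).
The dimension matrix has rank 2.
Independent dimensionless groups: 5 − 2 = 3.

3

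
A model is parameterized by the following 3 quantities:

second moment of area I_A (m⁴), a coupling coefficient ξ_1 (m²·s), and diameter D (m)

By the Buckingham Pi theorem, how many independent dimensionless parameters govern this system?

1

There are 3 variables and 2 base dimensions (L, T).
The dimension matrix has rank 2.
Independent dimensionless groups: 3 − 2 = 1.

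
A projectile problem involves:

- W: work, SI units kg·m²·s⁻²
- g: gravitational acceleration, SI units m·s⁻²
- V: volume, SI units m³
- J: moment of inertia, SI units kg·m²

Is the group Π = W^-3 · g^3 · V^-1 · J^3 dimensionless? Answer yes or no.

Sum the exponent of each base dimension across the product:
  M: −3·[W]_M + 3·[g]_M − [V]_M + 3·[J]_M = −3·(1) + 3·(0) − (0) + 3·(1) = 0
  L: −3·[W]_L + 3·[g]_L − [V]_L + 3·[J]_L = −3·(2) + 3·(1) − (3) + 3·(2) = 0
  T: −3·[W]_T + 3·[g]_T − [V]_T + 3·[J]_T = −3·(-2) + 3·(-2) − (0) + 3·(0) = 0
All base exponents vanish — dimensionless.

yes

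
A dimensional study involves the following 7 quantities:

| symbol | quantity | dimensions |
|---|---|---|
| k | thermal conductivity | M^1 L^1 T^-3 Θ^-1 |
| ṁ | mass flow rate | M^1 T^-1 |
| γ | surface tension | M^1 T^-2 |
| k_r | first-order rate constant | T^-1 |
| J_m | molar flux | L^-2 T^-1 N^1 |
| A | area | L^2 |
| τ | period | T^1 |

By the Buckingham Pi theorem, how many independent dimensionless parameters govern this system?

There are 7 variables and 5 base dimensions (M, L, T, Θ, N).
The dimension matrix has rank 5.
Independent dimensionless groups: 7 − 5 = 2.

2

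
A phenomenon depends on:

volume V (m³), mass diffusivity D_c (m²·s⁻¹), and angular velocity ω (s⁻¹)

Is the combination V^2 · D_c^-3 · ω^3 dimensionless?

yes

Sum the exponent of each base dimension across the product:
  M: 2·[V]_M − 3·[D_c]_M + 3·[ω]_M = 2·(0) − 3·(0) + 3·(0) = 0
  L: 2·[V]_L − 3·[D_c]_L + 3·[ω]_L = 2·(3) − 3·(2) + 3·(0) = 0
  T: 2·[V]_T − 3·[D_c]_T + 3·[ω]_T = 2·(0) − 3·(-1) + 3·(-1) = 0
All base exponents vanish — dimensionless.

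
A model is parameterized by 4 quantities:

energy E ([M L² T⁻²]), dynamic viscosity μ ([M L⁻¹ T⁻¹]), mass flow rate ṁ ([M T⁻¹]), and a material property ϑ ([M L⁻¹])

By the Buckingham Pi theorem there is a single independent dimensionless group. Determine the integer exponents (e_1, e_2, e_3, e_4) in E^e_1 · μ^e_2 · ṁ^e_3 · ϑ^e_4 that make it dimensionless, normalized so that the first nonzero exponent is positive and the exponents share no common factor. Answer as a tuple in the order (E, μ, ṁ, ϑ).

M: e_1·(1) + e_2·(1) + e_3·(1) + e_4·(1) = 0
L: e_1·(2) + e_2·(-1) + e_3·(0) + e_4·(-1) = 0
T: e_1·(-2) + e_2·(-1) + e_3·(-1) + e_4·(0) = 0
Solving this homogeneous linear system for the smallest-integer solution (first nonzero entry positive) gives (1, 1, -3, 1).

(1, 1, -3, 1)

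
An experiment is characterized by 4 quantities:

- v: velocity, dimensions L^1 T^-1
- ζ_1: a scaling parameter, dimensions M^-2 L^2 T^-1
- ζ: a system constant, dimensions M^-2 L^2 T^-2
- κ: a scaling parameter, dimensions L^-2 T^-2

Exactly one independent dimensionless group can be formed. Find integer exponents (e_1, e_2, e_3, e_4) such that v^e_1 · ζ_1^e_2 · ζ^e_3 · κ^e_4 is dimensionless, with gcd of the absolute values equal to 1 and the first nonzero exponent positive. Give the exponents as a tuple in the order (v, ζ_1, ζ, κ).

M: e_1·(0) + e_2·(-2) + e_3·(-2) + e_4·(0) = 0
L: e_1·(1) + e_2·(2) + e_3·(2) + e_4·(-2) = 0
T: e_1·(-1) + e_2·(-1) + e_3·(-2) + e_4·(-2) = 0
Solving this homogeneous linear system for the smallest-integer solution (first nonzero entry positive) gives (2, 4, -4, 1).

(2, 4, -4, 1)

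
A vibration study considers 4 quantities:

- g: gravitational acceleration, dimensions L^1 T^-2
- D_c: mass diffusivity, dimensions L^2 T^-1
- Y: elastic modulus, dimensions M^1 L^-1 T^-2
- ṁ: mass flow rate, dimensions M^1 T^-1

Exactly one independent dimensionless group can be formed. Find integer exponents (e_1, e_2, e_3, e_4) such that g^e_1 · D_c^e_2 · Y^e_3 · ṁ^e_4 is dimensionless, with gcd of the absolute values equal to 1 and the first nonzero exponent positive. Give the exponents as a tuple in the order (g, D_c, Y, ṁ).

M: e_1·(0) + e_2·(0) + e_3·(1) + e_4·(1) = 0
L: e_1·(1) + e_2·(2) + e_3·(-1) + e_4·(0) = 0
T: e_1·(-2) + e_2·(-1) + e_3·(-2) + e_4·(-1) = 0
Solving this homogeneous linear system for the smallest-integer solution (first nonzero entry positive) gives (1, -1, -1, 1).

(1, -1, -1, 1)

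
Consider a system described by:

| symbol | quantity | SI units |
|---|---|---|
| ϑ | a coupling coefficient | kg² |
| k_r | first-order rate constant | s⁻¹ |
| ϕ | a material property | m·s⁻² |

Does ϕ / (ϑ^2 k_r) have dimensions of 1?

no

Sum the exponent of each base dimension across the product:
  M: −2·[ϑ]_M − [k_r]_M + [ϕ]_M = −2·(2) − (0) + (0) = -4
  L: −2·[ϑ]_L − [k_r]_L + [ϕ]_L = −2·(0) − (0) + (1) = 1
  T: −2·[ϑ]_T − [k_r]_T + [ϕ]_T = −2·(0) − (-1) + (-2) = -1
Net dimensions [M⁻⁴ L T⁻¹] ≠ [1] — not dimensionless.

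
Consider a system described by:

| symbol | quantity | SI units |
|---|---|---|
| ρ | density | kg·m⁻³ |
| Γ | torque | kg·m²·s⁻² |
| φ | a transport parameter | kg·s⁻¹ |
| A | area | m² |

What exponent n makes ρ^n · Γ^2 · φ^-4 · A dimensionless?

2

Balance the M exponent: (1)·n from ρ, plus 2·(1) − 4·(1) + (0) = -2 from the rest, must sum to zero.
n − 2 = 0, so n = 2.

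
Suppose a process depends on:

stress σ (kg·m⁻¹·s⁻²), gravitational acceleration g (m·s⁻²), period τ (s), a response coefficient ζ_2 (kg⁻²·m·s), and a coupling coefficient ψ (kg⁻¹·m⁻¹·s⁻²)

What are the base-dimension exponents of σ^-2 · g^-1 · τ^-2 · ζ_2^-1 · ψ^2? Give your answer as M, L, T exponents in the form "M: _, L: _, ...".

Collect each base-dimension exponent across the product:
  M: −2·(1) − (0) − 2·(0) − (-2) + 2·(-1) = -2
  L: −2·(-1) − (1) − 2·(0) − (1) + 2·(-1) = -2
  T: −2·(-2) − (-2) − 2·(1) − (1) + 2·(-2) = -1
So the dimensions are [M⁻² L⁻² T⁻¹].

M: -2, L: -2, T: -1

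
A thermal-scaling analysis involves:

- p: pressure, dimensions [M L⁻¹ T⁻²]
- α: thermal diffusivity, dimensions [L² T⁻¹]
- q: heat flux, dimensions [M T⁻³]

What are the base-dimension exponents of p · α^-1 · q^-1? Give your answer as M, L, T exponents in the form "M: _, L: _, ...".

M: 0, L: -3, T: 2

Collect each base-dimension exponent across the product:
  M: (1) − (0) − (1) = 0
  L: (-1) − (2) − (0) = -3
  T: (-2) − (-1) − (-3) = 2
So the dimensions are [L⁻³ T²].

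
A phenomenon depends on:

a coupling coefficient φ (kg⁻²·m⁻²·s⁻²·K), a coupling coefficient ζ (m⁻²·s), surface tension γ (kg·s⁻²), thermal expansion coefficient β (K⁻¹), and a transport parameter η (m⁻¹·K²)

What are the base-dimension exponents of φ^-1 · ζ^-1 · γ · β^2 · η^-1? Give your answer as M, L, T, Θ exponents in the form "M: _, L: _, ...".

Collect each base-dimension exponent across the product:
  M: −(-2) − (0) + (1) + 2·(0) − (0) = 3
  L: −(-2) − (-2) + (0) + 2·(0) − (-1) = 5
  T: −(-2) − (1) + (-2) + 2·(0) − (0) = -1
  Θ: −(1) − (0) + (0) + 2·(-1) − (2) = -5
So the dimensions are [M³ L⁵ T⁻¹ Θ⁻⁵].

M: 3, L: 5, T: -1, Θ: -5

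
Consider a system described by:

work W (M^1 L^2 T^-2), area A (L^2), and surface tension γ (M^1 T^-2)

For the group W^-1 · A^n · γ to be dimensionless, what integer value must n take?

1

Balance the L exponent: (2)·n from A, plus −(2) + (0) = -2 from the rest, must sum to zero.
2n − 2 = 0, so n = 1.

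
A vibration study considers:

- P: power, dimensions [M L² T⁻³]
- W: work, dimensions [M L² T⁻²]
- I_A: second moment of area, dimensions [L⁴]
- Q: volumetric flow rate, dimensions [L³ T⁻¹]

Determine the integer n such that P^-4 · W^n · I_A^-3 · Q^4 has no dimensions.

4

Balance the M exponent: (1)·n from W, plus −4·(1) − 3·(0) + 4·(0) = -4 from the rest, must sum to zero.
n − 4 = 0, so n = 4.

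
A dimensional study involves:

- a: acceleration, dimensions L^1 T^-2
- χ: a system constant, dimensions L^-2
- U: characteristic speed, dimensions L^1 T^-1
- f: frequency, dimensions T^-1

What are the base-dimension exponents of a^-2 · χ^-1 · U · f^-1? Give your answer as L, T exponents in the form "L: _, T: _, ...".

L: 1, T: 4

Collect each base-dimension exponent across the product:
  L: −2·(1) − (-2) + (1) − (0) = 1
  T: −2·(-2) − (0) + (-1) − (-1) = 4
So the dimensions are [L T⁴].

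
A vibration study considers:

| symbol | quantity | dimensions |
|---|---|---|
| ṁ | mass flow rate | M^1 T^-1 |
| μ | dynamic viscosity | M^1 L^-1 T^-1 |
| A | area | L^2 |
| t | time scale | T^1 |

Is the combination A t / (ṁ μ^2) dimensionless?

no

Sum the exponent of each base dimension across the product:
  M: −[ṁ]_M − 2·[μ]_M + [A]_M + [t]_M = −(1) − 2·(1) + (0) + (0) = -3
  L: −[ṁ]_L − 2·[μ]_L + [A]_L + [t]_L = −(0) − 2·(-1) + (2) + (0) = 4
  T: −[ṁ]_T − 2·[μ]_T + [A]_T + [t]_T = −(-1) − 2·(-1) + (0) + (1) = 4
Net dimensions [M⁻³ L⁴ T⁴] ≠ [1] — not dimensionless.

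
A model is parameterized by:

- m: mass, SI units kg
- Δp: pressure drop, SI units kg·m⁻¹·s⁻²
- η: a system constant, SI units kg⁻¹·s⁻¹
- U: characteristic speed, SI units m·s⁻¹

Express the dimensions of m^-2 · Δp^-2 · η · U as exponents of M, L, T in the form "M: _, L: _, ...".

M: -5, L: 3, T: 2

Collect each base-dimension exponent across the product:
  M: −2·(1) − 2·(1) + (-1) + (0) = -5
  L: −2·(0) − 2·(-1) + (0) + (1) = 3
  T: −2·(0) − 2·(-2) + (-1) + (-1) = 2
So the dimensions are [M⁻⁵ L³ T²].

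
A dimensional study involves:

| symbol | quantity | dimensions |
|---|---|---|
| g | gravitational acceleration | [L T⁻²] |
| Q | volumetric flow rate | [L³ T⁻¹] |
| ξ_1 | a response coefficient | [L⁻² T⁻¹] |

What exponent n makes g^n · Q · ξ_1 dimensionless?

-1

Balance the L exponent: (1)·n from g, plus (3) + (-2) = 1 from the rest, must sum to zero.
n + 1 = 0, so n = -1.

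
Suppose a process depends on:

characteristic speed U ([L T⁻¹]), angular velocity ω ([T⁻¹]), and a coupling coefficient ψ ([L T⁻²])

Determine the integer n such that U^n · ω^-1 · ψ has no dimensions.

Balance the L exponent: (1)·n from U, plus −(0) + (1) = 1 from the rest, must sum to zero.
n + 1 = 0, so n = -1.

-1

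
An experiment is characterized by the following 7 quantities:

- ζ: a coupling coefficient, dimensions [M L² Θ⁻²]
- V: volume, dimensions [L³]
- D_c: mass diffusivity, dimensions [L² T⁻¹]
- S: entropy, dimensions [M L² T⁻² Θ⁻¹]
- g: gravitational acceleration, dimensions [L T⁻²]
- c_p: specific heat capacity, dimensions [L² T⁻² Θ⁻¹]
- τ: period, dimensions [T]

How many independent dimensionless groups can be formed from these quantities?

There are 7 variables and 4 base dimensions (M, L, T, Θ).
The dimension matrix has rank 4.
Independent dimensionless groups: 7 − 4 = 3.

3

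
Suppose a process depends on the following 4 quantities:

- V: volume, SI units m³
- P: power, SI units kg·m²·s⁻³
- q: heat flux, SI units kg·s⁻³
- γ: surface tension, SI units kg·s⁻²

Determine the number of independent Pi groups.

1

There are 4 variables and 3 base dimensions (M, L, T).
The dimension matrix has rank 3.
Independent dimensionless groups: 4 − 3 = 1.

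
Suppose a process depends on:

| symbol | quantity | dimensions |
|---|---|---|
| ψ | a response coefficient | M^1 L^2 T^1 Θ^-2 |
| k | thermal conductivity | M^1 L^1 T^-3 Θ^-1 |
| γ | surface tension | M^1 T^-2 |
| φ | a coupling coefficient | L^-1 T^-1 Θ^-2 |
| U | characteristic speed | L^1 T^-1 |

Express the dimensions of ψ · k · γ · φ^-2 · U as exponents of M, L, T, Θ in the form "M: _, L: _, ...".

M: 3, L: 6, T: -3, Θ: 1

Collect each base-dimension exponent across the product:
  M: (1) + (1) + (1) − 2·(0) + (0) = 3
  L: (2) + (1) + (0) − 2·(-1) + (1) = 6
  T: (1) + (-3) + (-2) − 2·(-1) + (-1) = -3
  Θ: (-2) + (-1) + (0) − 2·(-2) + (0) = 1
So the dimensions are [M³ L⁶ T⁻³ Θ].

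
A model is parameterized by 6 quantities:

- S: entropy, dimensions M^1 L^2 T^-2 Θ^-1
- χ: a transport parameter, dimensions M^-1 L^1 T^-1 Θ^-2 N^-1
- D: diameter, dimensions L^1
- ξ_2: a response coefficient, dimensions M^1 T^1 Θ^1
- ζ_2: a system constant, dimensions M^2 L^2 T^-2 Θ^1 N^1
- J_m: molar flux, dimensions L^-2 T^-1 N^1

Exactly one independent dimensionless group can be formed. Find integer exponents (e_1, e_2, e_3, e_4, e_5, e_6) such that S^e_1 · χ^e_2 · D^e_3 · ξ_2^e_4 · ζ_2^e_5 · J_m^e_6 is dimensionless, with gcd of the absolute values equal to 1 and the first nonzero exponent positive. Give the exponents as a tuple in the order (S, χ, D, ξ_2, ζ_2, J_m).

M: e_1·(1) + e_2·(-1) + e_3·(0) + e_4·(1) + e_5·(2) + e_6·(0) = 0
L: e_1·(2) + e_2·(1) + e_3·(1) + e_4·(0) + e_5·(2) + e_6·(-2) = 0
T: e_1·(-2) + e_2·(-1) + e_3·(0) + e_4·(1) + e_5·(-2) + e_6·(-1) = 0
Θ: e_1·(-1) + e_2·(-2) + e_3·(0) + e_4·(1) + e_5·(1) + e_6·(0) = 0
N: e_1·(0) + e_2·(-1) + e_3·(0) + e_4·(0) + e_5·(1) + e_6·(1) = 0
Solving this homogeneous linear system for the smallest-integer solution (first nonzero entry positive) gives (2, -3, -3, -3, -1, -2).

(2, -3, -3, -3, -1, -2)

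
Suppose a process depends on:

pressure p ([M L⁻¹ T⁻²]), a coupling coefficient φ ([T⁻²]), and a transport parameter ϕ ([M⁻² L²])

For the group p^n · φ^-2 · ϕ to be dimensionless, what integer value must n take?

Balance the M exponent: (1)·n from p, plus −2·(0) + (-2) = -2 from the rest, must sum to zero.
n − 2 = 0, so n = 2.

2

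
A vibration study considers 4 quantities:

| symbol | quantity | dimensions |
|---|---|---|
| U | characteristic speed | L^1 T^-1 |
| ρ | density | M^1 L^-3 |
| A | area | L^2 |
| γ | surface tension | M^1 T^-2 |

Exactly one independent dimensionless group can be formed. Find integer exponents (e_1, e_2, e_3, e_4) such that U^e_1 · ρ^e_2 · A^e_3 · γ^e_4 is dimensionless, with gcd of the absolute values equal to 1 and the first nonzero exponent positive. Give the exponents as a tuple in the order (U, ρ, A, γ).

(4, 2, 1, -2)

M: e_1·(0) + e_2·(1) + e_3·(0) + e_4·(1) = 0
L: e_1·(1) + e_2·(-3) + e_3·(2) + e_4·(0) = 0
T: e_1·(-1) + e_2·(0) + e_3·(0) + e_4·(-2) = 0
Solving this homogeneous linear system for the smallest-integer solution (first nonzero entry positive) gives (4, 2, 1, -2).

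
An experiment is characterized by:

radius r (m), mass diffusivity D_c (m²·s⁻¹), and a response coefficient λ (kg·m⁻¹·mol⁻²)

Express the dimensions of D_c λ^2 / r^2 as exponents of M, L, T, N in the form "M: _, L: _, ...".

M: 2, L: -2, T: -1, N: -4

Collect each base-dimension exponent across the product:
  M: −2·(0) + (0) + 2·(1) = 2
  L: −2·(1) + (2) + 2·(-1) = -2
  T: −2·(0) + (-1) + 2·(0) = -1
  N: −2·(0) + (0) + 2·(-2) = -4
So the dimensions are [M² L⁻² T⁻¹ N⁻⁴].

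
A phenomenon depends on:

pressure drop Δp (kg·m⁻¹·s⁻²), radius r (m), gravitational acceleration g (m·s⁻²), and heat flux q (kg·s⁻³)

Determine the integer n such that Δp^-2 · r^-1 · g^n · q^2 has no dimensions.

Balance the L exponent: (1)·n from g, plus −2·(-1) − (1) + 2·(0) = 1 from the rest, must sum to zero.
n + 1 = 0, so n = -1.

-1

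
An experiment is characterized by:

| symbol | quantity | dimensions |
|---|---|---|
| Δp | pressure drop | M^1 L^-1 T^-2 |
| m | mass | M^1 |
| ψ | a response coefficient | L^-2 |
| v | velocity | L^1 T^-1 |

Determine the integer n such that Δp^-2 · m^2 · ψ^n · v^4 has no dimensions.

3

Balance the L exponent: (-2)·n from ψ, plus −2·(-1) + 2·(0) + 4·(1) = 6 from the rest, must sum to zero.
-2n + 6 = 0, so n = 3.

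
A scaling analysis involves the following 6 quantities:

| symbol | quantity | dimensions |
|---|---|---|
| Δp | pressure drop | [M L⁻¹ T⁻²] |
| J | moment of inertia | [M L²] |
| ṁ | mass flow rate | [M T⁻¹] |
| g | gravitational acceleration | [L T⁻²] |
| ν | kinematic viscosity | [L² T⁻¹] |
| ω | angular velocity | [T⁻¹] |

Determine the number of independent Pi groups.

3

There are 6 variables and 3 base dimensions (M, L, T).
The dimension matrix has rank 3.
Independent dimensionless groups: 6 − 3 = 3.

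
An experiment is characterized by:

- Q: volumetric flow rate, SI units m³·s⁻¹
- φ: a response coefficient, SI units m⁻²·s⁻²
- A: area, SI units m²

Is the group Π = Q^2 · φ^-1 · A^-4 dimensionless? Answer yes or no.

yes

Sum the exponent of each base dimension across the product:
  M: 2·[Q]_M − [φ]_M − 4·[A]_M = 2·(0) − (0) − 4·(0) = 0
  L: 2·[Q]_L − [φ]_L − 4·[A]_L = 2·(3) − (-2) − 4·(2) = 0
  T: 2·[Q]_T − [φ]_T − 4·[A]_T = 2·(-1) − (-2) − 4·(0) = 0
All base exponents vanish — dimensionless.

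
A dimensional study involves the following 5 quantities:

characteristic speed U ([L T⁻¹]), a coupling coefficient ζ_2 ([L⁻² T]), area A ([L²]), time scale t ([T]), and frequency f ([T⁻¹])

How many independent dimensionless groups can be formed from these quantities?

There are 5 variables and 2 base dimensions (L, T).
The dimension matrix has rank 2.
Independent dimensionless groups: 5 − 2 = 3.

3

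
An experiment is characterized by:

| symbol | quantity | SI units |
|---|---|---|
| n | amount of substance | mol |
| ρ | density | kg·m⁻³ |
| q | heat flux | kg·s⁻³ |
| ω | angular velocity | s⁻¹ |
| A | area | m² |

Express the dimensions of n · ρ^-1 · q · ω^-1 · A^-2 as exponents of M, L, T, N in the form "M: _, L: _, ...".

M: 0, L: -1, T: -2, N: 1

Collect each base-dimension exponent across the product:
  M: (0) − (1) + (1) − (0) − 2·(0) = 0
  L: (0) − (-3) + (0) − (0) − 2·(2) = -1
  T: (0) − (0) + (-3) − (-1) − 2·(0) = -2
  N: (1) − (0) + (0) − (0) − 2·(0) = 1
So the dimensions are [L⁻¹ T⁻² N].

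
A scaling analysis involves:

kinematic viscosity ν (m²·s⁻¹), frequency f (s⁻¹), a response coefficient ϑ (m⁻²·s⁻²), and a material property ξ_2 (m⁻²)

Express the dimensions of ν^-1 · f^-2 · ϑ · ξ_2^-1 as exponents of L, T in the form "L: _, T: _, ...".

L: -2, T: 1

Collect each base-dimension exponent across the product:
  L: −(2) − 2·(0) + (-2) − (-2) = -2
  T: −(-1) − 2·(-1) + (-2) − (0) = 1
So the dimensions are [L⁻² T].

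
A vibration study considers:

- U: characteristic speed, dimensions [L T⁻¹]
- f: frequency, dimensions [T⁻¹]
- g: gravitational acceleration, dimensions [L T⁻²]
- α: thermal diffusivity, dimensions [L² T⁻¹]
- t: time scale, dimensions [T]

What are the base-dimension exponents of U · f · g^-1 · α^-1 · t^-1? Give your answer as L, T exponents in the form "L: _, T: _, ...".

Collect each base-dimension exponent across the product:
  L: (1) + (0) − (1) − (2) − (0) = -2
  T: (-1) + (-1) − (-2) − (-1) − (1) = 0
So the dimensions are [L⁻²].

L: -2, T: 0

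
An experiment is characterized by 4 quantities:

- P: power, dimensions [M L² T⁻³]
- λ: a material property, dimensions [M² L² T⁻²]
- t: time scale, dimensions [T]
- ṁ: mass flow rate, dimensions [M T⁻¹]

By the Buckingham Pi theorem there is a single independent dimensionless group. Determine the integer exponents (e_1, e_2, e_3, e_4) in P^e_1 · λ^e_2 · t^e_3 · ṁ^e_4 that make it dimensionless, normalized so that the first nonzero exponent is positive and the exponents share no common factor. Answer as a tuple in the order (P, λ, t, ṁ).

(1, -1, 2, 1)

M: e_1·(1) + e_2·(2) + e_3·(0) + e_4·(1) = 0
L: e_1·(2) + e_2·(2) + e_3·(0) + e_4·(0) = 0
T: e_1·(-3) + e_2·(-2) + e_3·(1) + e_4·(-1) = 0
Solving this homogeneous linear system for the smallest-integer solution (first nonzero entry positive) gives (1, -1, 2, 1).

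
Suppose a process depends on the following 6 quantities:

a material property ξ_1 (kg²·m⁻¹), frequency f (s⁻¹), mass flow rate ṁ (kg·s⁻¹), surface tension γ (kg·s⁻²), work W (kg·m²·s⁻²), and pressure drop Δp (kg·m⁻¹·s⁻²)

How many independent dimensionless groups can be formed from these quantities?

There are 6 variables and 3 base dimensions (M, L, T).
The dimension matrix has rank 3.
Independent dimensionless groups: 6 − 3 = 3.

3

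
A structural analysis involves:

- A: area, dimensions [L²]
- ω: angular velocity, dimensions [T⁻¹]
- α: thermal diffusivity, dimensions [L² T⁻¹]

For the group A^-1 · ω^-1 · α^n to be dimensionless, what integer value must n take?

Balance the L exponent: (2)·n from α, plus −(2) − (0) = -2 from the rest, must sum to zero.
2n − 2 = 0, so n = 1.

1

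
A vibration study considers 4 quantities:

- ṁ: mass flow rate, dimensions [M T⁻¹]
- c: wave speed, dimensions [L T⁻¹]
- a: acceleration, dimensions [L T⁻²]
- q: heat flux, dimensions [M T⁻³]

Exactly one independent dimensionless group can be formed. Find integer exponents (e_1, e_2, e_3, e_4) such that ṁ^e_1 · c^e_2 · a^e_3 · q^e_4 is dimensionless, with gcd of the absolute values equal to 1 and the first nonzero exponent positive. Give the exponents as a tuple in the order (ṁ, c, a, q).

M: e_1·(1) + e_2·(0) + e_3·(0) + e_4·(1) = 0
L: e_1·(0) + e_2·(1) + e_3·(1) + e_4·(0) = 0
T: e_1·(-1) + e_2·(-1) + e_3·(-2) + e_4·(-3) = 0
Solving this homogeneous linear system for the smallest-integer solution (first nonzero entry positive) gives (1, -2, 2, -1).

(1, -2, 2, -1)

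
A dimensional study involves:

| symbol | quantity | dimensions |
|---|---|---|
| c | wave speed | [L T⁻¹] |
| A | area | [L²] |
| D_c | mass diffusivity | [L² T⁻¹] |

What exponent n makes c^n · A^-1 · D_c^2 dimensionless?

Balance the L exponent: (1)·n from c, plus −(2) + 2·(2) = 2 from the rest, must sum to zero.
n + 2 = 0, so n = -2.

-2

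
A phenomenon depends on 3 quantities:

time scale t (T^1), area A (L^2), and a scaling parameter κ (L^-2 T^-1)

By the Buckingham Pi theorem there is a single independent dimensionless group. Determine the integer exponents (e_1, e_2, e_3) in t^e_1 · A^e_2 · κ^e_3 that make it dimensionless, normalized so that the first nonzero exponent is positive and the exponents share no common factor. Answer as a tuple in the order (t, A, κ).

(1, 1, 1)

L: e_1·(0) + e_2·(2) + e_3·(-2) = 0
T: e_1·(1) + e_2·(0) + e_3·(-1) = 0
Solving this homogeneous linear system for the smallest-integer solution (first nonzero entry positive) gives (1, 1, 1).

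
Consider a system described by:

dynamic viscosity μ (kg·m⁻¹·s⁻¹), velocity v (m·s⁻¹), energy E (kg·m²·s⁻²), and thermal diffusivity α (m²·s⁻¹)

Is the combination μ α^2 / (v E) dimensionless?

yes

Sum the exponent of each base dimension across the product:
  M: [μ]_M − [v]_M − [E]_M + 2·[α]_M = (1) − (0) − (1) + 2·(0) = 0
  L: [μ]_L − [v]_L − [E]_L + 2·[α]_L = (-1) − (1) − (2) + 2·(2) = 0
  T: [μ]_T − [v]_T − [E]_T + 2·[α]_T = (-1) − (-1) − (-2) + 2·(-1) = 0
All base exponents vanish — dimensionless.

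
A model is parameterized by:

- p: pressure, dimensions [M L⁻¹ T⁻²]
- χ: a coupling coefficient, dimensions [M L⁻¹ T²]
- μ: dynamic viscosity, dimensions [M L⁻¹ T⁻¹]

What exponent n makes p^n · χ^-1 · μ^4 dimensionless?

Balance the M exponent: (1)·n from p, plus −(1) + 4·(1) = 3 from the rest, must sum to zero.
n + 3 = 0, so n = -3.

-3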